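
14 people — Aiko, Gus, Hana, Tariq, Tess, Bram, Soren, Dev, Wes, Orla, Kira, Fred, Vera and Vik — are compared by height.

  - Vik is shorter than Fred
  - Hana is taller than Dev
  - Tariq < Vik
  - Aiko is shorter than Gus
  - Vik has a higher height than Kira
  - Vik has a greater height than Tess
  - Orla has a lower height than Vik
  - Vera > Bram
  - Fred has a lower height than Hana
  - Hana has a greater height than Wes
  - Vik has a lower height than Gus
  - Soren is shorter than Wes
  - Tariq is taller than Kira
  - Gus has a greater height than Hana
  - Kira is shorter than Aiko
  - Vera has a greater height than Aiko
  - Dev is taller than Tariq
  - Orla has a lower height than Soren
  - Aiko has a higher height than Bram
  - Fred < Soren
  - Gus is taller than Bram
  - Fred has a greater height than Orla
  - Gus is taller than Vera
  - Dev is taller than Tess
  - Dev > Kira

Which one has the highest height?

Chaining downward from Gus: directly below it, Bram, Vik, Aiko, Hana, Vera; then Tess, Kira, Tariq, Dev, Orla, Fred, Wes; then Soren.
That covers every other element, and nothing is given above Gus, so Gus is the highest height.

Gus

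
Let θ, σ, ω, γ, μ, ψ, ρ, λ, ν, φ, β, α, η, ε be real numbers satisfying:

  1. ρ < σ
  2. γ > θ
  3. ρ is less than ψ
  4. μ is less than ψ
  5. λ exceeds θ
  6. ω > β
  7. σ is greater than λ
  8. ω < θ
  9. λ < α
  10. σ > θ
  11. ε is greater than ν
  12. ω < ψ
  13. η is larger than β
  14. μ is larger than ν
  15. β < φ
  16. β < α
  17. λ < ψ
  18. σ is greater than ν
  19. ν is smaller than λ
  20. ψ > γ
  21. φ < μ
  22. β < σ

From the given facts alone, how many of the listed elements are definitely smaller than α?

5

The elements the relations force below α are β, ω, ν, θ, λ — no chain reaches any other.
That is 5.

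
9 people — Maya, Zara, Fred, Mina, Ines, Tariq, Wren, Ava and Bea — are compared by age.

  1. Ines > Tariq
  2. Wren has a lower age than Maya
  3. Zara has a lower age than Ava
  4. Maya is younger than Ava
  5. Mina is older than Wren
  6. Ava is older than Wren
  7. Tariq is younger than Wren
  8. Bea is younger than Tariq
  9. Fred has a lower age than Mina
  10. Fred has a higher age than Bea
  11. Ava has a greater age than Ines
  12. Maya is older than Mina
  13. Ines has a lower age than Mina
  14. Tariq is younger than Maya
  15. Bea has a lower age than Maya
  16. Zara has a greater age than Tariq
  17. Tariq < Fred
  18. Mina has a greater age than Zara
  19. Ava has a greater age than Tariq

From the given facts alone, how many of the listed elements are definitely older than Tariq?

Directly above Tariq: Wren, Zara, Ines, Fred, Maya, Ava.
One step further: Mina (7 so far).
No other element is forced above Tariq by the given relations, so the count is 7.

7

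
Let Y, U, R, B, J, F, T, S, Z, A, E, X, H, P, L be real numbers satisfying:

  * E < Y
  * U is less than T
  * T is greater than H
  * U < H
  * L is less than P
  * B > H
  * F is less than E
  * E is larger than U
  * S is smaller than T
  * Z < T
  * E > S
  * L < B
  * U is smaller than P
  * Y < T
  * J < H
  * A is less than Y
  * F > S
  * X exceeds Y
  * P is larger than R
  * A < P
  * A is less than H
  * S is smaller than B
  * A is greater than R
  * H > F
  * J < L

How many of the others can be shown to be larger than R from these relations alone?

Directly above R: A, P.
One step further: Y, H (4 so far).
One step further: T, B, X (7 so far).
Nothing else is reachable above R; 7 in all.

7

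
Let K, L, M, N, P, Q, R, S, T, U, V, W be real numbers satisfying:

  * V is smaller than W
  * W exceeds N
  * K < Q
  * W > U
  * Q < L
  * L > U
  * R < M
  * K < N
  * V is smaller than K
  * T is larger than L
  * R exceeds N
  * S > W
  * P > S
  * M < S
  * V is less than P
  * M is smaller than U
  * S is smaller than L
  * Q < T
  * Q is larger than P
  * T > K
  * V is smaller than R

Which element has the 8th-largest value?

M

The consecutive relations fix a unique order: V < K < N < R < M < U < W < S < P < Q < L < T.
The 8th largest is M.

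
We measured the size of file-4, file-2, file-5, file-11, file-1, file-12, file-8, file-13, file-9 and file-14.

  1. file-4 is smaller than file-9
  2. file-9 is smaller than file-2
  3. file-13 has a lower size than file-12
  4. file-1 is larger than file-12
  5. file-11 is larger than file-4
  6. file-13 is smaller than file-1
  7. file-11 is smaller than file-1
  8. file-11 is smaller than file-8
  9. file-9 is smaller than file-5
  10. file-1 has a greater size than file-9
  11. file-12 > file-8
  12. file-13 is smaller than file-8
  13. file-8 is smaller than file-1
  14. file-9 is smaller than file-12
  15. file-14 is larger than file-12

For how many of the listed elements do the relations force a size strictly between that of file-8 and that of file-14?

The relations place file-8 below file-14. An element lies strictly between them when it is forced above file-8 and also forced below file-14.
Above file-8: {file-12, file-1}. Below file-14: {file-13, file-4, file-11, file-9, file-12}.
Intersection: {file-12} — 1.

1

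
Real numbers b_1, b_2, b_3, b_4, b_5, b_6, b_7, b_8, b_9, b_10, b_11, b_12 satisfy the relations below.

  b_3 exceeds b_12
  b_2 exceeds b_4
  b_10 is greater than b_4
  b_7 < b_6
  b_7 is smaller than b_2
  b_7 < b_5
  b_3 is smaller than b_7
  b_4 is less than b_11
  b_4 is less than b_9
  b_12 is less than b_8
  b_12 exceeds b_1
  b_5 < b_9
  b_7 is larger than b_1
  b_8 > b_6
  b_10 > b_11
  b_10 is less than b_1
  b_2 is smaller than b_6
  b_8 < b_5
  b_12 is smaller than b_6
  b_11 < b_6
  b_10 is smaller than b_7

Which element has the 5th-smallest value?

b_12

Chaining the given pairs: b_4 < b_11 < b_10 < b_1 < b_12 < b_3 < b_7 < b_2 < b_6 < b_8 < b_5 < b_9.
Counting 5 from the smallest end gives b_12.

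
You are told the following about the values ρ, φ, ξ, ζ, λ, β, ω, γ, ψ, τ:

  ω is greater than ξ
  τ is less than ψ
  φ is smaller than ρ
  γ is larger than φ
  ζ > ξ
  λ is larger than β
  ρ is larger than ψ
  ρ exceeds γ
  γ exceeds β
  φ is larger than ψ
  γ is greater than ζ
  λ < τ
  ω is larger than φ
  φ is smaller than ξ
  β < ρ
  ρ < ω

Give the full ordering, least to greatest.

β < λ < τ < ψ < φ < ξ < ζ < γ < ρ < ω

Each adjacent pair is fixed by a given relation: β < λ; λ < τ; τ < ψ; ψ < φ; φ < ξ; ξ < ζ; ζ < γ; γ < ρ; ρ < ω. Chaining them end to end gives the full order.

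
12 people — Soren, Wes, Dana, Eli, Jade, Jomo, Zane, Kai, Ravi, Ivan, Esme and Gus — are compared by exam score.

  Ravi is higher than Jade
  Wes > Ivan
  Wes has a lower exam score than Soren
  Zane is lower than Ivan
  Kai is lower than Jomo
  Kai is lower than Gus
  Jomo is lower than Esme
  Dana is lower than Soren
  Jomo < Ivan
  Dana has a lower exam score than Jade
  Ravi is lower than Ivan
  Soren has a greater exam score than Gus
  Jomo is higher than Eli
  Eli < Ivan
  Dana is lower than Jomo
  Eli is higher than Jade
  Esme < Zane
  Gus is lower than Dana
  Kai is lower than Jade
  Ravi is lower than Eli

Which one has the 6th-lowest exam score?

Eli

Piecing the relations together gives one ordering: Kai < Gus < Dana < Jade < Ravi < Eli < Jomo < Esme < Zane < Ivan < Wes < Soren.
The 6th smallest is Eli.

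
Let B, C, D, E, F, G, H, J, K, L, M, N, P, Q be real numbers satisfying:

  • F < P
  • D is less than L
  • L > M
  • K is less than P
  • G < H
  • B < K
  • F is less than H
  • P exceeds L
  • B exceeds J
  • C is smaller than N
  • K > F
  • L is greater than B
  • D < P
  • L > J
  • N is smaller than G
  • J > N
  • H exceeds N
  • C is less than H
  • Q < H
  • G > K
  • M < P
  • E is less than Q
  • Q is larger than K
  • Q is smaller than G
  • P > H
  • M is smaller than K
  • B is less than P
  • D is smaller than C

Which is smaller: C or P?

Link the given pairs in sequence: C < N; N < J; J < B; B < K; K < Q; Q < G; G < H; H < P.
Together: C < N < J < B < K < Q < G < H < P.
So C < P; C is the smaller of the two.

C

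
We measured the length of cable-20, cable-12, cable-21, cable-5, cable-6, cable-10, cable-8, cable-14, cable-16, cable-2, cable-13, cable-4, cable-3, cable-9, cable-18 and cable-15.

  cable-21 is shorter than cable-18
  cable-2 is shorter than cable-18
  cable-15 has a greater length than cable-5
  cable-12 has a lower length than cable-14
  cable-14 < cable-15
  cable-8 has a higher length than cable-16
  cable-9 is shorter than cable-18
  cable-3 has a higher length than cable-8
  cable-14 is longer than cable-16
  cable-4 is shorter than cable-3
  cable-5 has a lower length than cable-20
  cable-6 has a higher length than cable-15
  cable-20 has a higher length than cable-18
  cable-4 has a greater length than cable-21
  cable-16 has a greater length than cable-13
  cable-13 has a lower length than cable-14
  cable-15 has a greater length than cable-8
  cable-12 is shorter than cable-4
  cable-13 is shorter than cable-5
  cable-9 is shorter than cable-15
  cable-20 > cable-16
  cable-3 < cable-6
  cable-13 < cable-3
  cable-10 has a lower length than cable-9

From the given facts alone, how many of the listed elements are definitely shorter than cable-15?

8

The elements the relations force below cable-15 are cable-13, cable-16, cable-12, cable-5, cable-10, cable-14, cable-8, cable-9 — no chain reaches any other.
That is 8.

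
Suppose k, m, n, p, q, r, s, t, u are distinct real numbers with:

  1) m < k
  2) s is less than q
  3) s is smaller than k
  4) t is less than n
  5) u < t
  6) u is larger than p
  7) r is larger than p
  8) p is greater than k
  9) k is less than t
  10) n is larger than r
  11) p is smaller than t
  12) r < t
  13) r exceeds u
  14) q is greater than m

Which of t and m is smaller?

m < k and k < p give m < p.
With p < u: m < k < p < u.
Then u < r extends the chain to r.
With r < t: m < k < p < u < r < t.
So m < t; m is the smaller of the two.

m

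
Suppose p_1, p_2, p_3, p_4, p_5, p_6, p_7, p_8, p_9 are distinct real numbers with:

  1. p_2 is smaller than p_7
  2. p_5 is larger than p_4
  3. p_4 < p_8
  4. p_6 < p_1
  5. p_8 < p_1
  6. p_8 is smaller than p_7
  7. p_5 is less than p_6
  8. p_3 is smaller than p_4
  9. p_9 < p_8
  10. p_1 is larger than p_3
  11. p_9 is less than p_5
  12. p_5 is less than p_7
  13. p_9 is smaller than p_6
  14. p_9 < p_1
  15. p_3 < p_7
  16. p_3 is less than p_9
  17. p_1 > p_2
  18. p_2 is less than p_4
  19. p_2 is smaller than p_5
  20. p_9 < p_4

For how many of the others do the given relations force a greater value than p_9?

6

The elements the relations force above p_9 are p_4, p_5, p_6, p_8, p_1, p_7 — no chain reaches any other.
That is 6.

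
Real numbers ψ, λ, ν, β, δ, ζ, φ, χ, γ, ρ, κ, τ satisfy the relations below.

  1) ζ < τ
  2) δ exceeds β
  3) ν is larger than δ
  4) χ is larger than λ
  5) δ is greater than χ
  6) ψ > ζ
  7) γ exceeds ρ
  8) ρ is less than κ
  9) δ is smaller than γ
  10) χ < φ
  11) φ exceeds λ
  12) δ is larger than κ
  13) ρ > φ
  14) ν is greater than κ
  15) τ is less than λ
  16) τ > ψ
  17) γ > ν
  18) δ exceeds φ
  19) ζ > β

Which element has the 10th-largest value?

Chaining the given pairs: β < ζ < ψ < τ < λ < χ < φ < ρ < κ < δ < ν < γ.
The 10th largest is ψ.

ψ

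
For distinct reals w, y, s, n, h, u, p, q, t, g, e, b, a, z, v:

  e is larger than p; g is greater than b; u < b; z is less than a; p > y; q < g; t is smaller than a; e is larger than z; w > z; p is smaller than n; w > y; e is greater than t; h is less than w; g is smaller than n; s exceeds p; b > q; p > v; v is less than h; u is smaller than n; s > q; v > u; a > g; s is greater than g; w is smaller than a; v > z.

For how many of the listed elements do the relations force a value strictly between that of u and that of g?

Chaining upward from u reaches: b, v, h, p, w, s, e, n, a.
Chaining downward from g reaches: q, b.
Strictly between u and g are those in both lists: b — 1 element.

1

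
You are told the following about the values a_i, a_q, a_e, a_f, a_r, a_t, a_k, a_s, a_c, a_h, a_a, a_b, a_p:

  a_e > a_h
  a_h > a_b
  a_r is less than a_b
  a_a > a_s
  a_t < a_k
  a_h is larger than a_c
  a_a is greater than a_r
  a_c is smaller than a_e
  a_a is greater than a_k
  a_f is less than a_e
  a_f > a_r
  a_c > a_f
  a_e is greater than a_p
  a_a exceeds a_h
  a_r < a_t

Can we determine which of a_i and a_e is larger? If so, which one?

undetermined

Following every chain through a_i: nothing is chained to a_i.
a_e is not reached, and no chain runs the other way from a_e to a_i.
So the given relations leave the order of a_i and a_e undetermined.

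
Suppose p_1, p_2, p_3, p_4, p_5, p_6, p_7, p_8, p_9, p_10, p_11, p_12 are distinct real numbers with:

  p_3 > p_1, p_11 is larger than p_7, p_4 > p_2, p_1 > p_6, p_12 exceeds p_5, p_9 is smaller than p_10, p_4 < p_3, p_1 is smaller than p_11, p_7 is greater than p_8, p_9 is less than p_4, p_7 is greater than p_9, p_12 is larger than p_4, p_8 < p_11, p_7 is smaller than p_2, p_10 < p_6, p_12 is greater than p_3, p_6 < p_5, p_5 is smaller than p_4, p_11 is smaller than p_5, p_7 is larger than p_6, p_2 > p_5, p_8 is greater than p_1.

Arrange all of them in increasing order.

p_9 < p_10 < p_6 < p_1 < p_8 < p_7 < p_11 < p_5 < p_2 < p_4 < p_3 < p_12

The consecutive links are each given: p_9 < p_10; p_10 < p_6; p_6 < p_1; p_1 < p_8; p_8 < p_7; p_7 < p_11; p_11 < p_5; p_5 < p_2; p_2 < p_4; p_4 < p_3; p_3 < p_12.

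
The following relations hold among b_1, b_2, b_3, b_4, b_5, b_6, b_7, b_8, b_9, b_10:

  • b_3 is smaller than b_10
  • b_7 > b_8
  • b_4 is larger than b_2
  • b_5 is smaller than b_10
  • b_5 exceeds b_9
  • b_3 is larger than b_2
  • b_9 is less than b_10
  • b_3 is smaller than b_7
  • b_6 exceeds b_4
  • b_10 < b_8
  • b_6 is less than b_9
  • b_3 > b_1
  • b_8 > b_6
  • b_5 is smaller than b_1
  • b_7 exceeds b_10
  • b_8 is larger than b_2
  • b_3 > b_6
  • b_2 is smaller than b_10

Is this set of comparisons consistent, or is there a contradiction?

The single ordering b_2 < b_4 < b_6 < b_9 < b_5 < b_1 < b_3 < b_10 < b_8 < b_7 satisfies every listed relation, so no contradiction arises.

consistent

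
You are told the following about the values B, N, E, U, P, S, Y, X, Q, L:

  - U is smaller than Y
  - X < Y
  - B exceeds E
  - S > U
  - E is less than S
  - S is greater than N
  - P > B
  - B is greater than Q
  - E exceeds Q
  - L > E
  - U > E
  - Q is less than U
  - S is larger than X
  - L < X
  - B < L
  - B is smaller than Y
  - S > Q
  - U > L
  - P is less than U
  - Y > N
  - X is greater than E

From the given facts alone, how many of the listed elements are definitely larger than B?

6

Directly above B: P, L, Y.
One step further: U, X (5 so far).
One step further: S (6 so far).
Nothing else is reachable above B; 6 in all.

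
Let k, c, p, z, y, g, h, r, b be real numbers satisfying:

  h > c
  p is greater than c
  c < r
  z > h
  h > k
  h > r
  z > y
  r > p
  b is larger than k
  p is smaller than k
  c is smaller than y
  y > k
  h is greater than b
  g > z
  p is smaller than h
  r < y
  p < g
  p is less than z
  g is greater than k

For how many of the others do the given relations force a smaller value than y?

The elements the relations force below y are c, p, k, r — no chain reaches any other.
That is 4.

4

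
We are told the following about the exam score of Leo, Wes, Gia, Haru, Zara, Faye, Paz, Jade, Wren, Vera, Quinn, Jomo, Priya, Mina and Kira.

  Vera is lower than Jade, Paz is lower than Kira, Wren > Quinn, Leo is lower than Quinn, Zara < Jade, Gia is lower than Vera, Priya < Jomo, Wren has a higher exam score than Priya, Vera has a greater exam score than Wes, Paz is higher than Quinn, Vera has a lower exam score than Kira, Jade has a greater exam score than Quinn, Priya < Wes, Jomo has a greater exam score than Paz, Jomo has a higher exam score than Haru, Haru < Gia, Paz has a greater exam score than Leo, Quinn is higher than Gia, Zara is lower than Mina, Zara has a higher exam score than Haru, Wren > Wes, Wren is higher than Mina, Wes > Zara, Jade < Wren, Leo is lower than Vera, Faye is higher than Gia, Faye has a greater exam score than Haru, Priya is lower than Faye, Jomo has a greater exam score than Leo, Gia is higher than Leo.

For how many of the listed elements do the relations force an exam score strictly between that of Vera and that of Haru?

The relations place Haru below Vera. An element lies strictly between them when it is forced above Haru and also forced below Vera.
Above Haru: {Zara, Gia, Mina, Quinn, Wes, Faye, Paz, Jomo, Jade, Kira, Wren}. Below Vera: {Leo, Zara, Gia, Priya, Wes}.
Intersection: {Zara, Gia, Wes} — 3.

3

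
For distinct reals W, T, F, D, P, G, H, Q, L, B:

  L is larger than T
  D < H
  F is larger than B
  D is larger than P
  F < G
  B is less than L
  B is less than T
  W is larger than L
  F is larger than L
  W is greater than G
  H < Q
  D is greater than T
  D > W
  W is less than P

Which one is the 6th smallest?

W

Chaining the given pairs: B < T < L < F < G < W < P < D < H < Q.
The 6th smallest is W.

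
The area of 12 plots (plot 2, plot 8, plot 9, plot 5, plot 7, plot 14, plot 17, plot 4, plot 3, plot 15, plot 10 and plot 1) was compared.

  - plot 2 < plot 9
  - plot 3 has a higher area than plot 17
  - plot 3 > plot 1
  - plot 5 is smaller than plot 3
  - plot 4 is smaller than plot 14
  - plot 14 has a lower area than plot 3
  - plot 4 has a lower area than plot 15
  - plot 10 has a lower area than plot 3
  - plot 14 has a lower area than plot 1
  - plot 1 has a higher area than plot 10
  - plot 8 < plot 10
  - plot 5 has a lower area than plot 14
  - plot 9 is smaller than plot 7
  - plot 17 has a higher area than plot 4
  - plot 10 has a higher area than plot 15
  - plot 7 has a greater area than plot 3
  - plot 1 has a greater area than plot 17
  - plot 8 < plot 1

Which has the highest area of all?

Chaining downward from plot 7: directly below it, plot 9, plot 3; then plot 5, plot 14, plot 17, plot 2, plot 10, plot 1; then plot 4, plot 8, plot 15.
That covers every other element, and nothing is given above plot 7, so plot 7 is the highest area.

plot 7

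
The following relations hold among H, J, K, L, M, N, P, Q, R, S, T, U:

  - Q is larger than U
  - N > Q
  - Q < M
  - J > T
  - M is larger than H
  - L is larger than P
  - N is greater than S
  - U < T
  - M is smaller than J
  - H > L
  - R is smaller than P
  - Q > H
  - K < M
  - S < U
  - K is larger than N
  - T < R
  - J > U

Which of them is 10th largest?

Piecing the relations together gives one ordering: S < U < T < R < P < L < H < Q < N < K < M < J.
The 10th largest is T.

T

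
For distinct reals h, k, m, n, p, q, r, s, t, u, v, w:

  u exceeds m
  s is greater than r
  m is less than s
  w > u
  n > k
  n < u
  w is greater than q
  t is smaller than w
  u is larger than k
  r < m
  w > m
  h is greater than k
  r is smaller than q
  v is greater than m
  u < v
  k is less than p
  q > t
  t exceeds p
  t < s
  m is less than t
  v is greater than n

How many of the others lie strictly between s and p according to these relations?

Chaining upward from p reaches: t, q, w.
Chaining downward from s reaches: k, r, m, t.
Strictly between p and s are those in both lists: t — 1 element.

1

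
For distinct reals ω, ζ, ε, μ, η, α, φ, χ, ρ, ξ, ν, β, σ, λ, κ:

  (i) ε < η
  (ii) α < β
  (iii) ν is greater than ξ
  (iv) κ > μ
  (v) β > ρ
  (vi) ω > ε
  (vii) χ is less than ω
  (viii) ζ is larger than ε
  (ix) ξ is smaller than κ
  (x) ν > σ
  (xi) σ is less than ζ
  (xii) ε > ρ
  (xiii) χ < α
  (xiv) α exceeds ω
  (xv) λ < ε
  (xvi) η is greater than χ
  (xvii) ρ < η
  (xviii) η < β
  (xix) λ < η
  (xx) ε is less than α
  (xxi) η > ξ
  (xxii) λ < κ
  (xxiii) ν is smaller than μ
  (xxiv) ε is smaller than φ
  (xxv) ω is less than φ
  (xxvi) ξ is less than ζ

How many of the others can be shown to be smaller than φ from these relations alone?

5

Directly below φ: ε, ω.
One step further: ρ, χ, λ (5 so far).
Nothing else is reachable below φ; 5 in all.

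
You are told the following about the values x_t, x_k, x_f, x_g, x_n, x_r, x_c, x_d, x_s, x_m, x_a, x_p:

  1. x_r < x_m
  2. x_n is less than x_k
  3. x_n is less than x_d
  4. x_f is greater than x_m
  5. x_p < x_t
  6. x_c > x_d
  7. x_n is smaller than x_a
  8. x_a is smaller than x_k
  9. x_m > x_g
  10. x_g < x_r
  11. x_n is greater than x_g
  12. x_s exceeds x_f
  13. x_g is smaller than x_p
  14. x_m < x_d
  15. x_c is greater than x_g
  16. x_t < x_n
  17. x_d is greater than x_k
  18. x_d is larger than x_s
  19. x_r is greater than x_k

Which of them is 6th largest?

x_r

The consecutive relations fix a unique order: x_g < x_p < x_t < x_n < x_a < x_k < x_r < x_m < x_f < x_s < x_d < x_c.
Counting 6 from the largest end gives x_r.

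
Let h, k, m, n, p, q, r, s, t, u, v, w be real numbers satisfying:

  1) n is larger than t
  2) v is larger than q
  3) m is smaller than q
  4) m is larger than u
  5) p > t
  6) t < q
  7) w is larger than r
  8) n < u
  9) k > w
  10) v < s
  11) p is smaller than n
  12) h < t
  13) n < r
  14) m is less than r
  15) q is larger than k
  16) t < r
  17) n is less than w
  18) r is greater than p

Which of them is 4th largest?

k

Chaining the given pairs: h < t < p < n < u < m < r < w < k < q < v < s.
Counting 4 from the largest end gives k.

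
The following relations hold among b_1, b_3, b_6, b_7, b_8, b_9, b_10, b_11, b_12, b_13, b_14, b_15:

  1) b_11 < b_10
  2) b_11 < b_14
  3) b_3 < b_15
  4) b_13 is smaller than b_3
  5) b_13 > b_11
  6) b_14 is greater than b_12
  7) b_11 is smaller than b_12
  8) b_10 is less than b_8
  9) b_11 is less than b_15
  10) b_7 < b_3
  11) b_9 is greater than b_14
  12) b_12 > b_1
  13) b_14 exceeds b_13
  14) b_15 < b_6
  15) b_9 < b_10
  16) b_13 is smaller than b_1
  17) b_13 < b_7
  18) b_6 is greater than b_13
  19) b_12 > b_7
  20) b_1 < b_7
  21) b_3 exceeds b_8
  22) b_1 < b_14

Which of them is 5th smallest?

Piecing the relations together gives one ordering: b_11 < b_13 < b_1 < b_7 < b_12 < b_14 < b_9 < b_10 < b_8 < b_3 < b_15 < b_6.
The 5th smallest is b_12.

b_12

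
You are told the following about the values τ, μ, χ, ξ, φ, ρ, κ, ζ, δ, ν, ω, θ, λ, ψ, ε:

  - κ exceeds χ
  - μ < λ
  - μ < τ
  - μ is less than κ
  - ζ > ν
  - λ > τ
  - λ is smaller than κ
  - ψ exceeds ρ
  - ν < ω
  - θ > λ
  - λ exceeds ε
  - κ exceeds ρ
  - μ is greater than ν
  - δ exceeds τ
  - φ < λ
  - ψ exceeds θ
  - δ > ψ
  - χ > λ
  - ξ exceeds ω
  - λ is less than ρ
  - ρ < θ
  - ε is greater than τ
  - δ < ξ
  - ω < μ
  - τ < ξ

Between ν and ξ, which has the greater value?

Following the relations from ν: ν < ω < μ < τ < ε < λ < ρ < ψ < δ < ξ.
So ν < ξ; ξ is the larger of the two.

ξ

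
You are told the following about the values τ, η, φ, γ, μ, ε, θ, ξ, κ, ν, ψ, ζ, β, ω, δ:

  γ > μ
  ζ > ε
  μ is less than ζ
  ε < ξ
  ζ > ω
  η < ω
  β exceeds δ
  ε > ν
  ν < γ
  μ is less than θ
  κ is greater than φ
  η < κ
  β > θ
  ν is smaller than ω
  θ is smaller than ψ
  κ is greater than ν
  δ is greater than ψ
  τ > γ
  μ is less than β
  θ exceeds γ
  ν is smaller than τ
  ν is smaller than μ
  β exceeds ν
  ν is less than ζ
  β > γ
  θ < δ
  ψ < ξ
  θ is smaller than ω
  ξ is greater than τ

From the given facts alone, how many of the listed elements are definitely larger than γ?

8

The elements the relations force above γ are θ, ψ, τ, ω, δ, ζ, β, ξ — no chain reaches any other.
That is 8.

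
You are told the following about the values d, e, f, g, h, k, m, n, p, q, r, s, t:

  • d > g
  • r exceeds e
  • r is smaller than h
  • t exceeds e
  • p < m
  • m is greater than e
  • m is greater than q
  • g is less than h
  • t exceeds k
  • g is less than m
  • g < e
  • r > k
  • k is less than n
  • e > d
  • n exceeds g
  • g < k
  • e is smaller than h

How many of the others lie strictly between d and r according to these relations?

Chaining upward from d reaches: e, t, m, h.
Chaining downward from r reaches: g, k, e.
Strictly between d and r are those in both lists: e — 1 element.

1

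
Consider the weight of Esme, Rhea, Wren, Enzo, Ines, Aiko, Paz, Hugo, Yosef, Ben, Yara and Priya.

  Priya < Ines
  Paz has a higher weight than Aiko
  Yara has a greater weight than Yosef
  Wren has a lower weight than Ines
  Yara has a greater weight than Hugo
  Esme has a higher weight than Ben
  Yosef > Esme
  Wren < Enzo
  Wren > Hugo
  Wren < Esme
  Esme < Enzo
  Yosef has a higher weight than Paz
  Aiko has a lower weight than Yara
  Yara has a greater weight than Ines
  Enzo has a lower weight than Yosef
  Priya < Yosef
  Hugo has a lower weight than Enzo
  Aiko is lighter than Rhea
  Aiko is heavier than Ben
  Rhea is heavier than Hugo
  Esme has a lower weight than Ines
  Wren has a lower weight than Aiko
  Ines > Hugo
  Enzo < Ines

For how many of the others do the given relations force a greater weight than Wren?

8

Directly above Wren: Aiko, Esme, Enzo, Ines.
One step further: Paz, Yosef, Rhea, Yara (8 so far).
No other element is forced above Wren by the given relations, so the count is 8.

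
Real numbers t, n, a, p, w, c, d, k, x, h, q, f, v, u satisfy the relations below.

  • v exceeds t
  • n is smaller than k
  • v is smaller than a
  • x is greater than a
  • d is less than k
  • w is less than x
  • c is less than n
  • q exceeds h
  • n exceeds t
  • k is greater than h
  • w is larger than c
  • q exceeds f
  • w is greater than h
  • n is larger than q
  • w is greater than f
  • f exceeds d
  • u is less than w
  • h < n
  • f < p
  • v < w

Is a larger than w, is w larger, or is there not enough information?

undetermined

Following every chain through w: above w we get x; below w we get d, h, f, t, u, c, v.
a is not reached, and no chain runs the other way from a to w.
So the given relations leave the order of w and a undetermined.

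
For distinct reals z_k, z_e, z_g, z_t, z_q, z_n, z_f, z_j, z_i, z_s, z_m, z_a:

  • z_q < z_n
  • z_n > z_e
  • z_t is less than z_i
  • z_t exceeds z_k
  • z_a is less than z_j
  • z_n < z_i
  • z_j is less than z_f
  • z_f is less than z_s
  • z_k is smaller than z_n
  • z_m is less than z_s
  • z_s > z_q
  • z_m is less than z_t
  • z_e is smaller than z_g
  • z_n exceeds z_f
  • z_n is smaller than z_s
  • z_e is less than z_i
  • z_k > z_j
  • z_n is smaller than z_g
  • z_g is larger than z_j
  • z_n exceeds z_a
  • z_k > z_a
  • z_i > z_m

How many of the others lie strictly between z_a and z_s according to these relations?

4

The relations place z_a below z_s. An element lies strictly between them when it is forced above z_a and also forced below z_s.
Above z_a: {z_j, z_k, z_f, z_n, z_t, z_i, z_g}. Below z_s: {z_q, z_j, z_e, z_k, z_f, z_n, z_m}.
Intersection: {z_j, z_k, z_f, z_n} — 4.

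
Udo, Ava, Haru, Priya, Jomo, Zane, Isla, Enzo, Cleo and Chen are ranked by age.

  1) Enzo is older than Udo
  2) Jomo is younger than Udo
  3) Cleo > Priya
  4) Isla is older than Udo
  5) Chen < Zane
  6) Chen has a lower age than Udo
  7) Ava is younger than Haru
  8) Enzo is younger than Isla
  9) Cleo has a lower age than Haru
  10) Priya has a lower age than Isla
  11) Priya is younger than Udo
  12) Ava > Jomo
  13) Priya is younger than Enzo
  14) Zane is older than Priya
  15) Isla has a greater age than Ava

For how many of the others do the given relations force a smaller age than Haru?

4

From Haru the given relations immediately reach Cleo, Ava.
From those, Priya, Jomo — 4 in total.
No other element is forced below Haru by the given relations, so the count is 4.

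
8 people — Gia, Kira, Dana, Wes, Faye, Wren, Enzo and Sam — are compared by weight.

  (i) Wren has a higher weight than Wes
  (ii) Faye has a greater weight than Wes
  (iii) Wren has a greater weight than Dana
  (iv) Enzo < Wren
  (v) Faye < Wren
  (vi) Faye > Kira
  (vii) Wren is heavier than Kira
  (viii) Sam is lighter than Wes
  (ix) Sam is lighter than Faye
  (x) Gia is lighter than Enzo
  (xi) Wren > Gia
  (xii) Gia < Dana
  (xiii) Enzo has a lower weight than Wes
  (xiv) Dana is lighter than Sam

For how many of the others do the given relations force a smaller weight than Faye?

6

Directly below Faye: Kira, Sam, Wes.
One step further: Dana, Enzo (5 so far).
One step further: Gia (6 so far).
No other element is forced below Faye by the given relations, so the count is 6.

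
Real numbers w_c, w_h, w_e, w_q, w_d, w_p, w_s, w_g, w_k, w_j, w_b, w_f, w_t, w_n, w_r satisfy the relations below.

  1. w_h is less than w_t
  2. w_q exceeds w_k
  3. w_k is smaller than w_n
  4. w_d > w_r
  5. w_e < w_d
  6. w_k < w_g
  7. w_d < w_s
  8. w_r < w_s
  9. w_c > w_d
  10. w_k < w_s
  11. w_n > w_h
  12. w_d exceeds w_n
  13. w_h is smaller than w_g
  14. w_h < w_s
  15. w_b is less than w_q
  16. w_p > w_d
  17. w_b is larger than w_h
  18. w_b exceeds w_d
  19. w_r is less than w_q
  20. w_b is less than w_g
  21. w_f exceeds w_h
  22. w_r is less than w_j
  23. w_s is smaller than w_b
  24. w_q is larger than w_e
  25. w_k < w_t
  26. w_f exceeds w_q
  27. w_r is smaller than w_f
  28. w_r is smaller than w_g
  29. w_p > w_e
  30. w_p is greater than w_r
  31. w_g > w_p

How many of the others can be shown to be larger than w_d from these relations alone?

7

The elements the relations force above w_d are w_s, w_c, w_b, w_q, w_p, w_f, w_g — no chain reaches any other.
That is 7.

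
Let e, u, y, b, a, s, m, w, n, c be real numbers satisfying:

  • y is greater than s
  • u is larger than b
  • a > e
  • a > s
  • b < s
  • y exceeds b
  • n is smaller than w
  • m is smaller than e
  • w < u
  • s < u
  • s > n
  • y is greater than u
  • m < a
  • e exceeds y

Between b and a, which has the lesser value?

b

b < s and s < u give b < u.
With u < y: b < s < u < y.
Then y < e extends the chain to e.
Then e < a extends the chain to a.
So b < a; b is the smaller of the two.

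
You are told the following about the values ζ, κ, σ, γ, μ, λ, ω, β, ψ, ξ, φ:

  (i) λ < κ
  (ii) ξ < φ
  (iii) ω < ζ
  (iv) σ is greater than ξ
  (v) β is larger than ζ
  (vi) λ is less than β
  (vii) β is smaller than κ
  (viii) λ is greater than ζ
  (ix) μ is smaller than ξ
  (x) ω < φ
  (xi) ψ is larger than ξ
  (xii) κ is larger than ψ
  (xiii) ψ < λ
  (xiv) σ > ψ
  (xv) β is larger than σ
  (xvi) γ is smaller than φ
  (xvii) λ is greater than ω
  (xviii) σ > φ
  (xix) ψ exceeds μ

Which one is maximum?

κ

μ is not greatest since μ < ξ; γ is not greatest since γ < φ; ω is not greatest since ω < φ; ζ is not greatest since ζ < λ; ξ is not greatest since ξ < ψ; φ is not greatest since φ < σ; ψ is not greatest since ψ < σ; λ is not greatest since λ < κ; σ is not greatest since σ < β; β is not greatest since β < κ.
Only κ has nothing above it, so κ is the maximum.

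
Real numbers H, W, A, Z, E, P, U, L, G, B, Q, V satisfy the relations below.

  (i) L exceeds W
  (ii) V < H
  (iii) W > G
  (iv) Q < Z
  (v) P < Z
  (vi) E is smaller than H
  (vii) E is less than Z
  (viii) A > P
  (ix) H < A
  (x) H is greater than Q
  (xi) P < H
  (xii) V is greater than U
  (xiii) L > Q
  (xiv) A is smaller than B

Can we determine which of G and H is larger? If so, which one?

undetermined

Following every chain through G: above G we get W, L.
H is not reached, and no chain runs the other way from H to G.
So the given relations leave the order of G and H undetermined.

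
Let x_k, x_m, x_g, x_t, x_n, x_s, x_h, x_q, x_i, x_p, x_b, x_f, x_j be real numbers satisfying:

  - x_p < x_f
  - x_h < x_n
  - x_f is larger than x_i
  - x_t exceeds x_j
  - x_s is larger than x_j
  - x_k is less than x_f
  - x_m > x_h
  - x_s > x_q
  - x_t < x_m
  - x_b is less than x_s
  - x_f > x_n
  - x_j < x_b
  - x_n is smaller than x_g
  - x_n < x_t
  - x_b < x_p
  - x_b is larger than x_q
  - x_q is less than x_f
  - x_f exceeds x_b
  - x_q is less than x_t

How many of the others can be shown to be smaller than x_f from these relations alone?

The elements the relations force below x_f are x_h, x_q, x_k, x_n, x_j, x_b, x_p, x_i — no chain reaches any other.
That is 8.

8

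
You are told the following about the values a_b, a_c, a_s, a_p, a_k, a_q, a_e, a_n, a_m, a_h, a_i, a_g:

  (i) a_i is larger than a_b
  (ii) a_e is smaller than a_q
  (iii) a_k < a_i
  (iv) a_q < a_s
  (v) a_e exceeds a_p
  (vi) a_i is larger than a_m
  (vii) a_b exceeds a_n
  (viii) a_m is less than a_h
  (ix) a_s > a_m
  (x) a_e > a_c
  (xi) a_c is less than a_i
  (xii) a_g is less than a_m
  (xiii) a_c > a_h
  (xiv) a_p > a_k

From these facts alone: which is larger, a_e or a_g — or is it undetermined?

a_e

The relevant relations are a_g < a_m; a_m < a_h; a_h < a_c; a_c < a_e.
Chaining these gives a_g < a_m < a_h < a_c < a_e.
So a_e is larger.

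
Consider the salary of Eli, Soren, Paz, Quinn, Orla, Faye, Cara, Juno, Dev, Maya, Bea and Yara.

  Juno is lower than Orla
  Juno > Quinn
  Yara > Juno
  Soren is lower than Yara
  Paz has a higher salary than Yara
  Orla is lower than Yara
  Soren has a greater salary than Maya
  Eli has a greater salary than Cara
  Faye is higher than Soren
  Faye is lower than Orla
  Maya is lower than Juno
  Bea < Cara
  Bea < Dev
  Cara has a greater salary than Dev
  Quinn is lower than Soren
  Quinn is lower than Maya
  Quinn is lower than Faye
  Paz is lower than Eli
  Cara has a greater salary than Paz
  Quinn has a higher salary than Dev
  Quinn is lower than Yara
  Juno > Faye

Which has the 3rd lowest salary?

Chaining the given pairs: Bea < Dev < Quinn < Maya < Soren < Faye < Juno < Orla < Yara < Paz < Cara < Eli.
The 3rd smallest is Quinn.

Quinn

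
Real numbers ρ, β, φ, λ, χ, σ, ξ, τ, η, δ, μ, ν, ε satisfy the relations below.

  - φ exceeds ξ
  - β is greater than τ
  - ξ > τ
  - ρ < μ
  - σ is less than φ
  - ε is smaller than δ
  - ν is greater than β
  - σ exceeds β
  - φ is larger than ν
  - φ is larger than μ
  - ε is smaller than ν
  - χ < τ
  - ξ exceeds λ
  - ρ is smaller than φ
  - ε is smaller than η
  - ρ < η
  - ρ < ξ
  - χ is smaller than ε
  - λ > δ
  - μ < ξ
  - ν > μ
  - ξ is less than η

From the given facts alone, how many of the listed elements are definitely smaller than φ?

11

Directly below φ: ρ, μ, σ, ξ, ν.
One step further: ε, τ, β, λ (9 so far).
One step further: χ, δ (11 so far).
Nothing else is reachable below φ; 11 in all.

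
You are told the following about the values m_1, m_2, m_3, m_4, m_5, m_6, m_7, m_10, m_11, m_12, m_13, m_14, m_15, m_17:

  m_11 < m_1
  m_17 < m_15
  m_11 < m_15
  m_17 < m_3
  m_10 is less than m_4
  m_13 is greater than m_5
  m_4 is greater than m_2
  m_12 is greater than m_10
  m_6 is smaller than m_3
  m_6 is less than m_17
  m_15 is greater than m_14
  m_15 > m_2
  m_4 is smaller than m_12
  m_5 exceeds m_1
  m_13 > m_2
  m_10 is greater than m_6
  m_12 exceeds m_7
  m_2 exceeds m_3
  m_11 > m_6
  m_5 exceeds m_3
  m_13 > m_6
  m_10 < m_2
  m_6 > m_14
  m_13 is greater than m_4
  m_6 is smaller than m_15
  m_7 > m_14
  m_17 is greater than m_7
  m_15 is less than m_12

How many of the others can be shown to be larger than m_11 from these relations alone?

The elements the relations force above m_11 are m_1, m_5, m_15, m_13, m_12 — no chain reaches any other.
That is 5.

5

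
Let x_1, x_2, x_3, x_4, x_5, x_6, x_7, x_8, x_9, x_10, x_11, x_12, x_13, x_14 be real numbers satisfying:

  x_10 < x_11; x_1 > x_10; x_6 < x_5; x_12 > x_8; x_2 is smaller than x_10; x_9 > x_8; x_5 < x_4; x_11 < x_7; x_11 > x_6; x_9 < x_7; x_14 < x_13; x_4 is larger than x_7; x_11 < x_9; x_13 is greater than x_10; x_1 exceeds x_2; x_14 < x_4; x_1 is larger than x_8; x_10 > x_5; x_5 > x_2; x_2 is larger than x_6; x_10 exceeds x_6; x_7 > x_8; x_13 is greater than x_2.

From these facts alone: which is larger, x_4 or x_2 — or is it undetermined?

x_2 < x_5 and x_5 < x_10 give x_2 < x_10.
Then x_10 < x_11 extends the chain to x_11.
With x_11 < x_9: x_2 < x_5 < x_10 < x_11 < x_9.
Then x_9 < x_7 extends the chain to x_7.
Then x_7 < x_4 extends the chain to x_4.
So x_4 is larger.

x_4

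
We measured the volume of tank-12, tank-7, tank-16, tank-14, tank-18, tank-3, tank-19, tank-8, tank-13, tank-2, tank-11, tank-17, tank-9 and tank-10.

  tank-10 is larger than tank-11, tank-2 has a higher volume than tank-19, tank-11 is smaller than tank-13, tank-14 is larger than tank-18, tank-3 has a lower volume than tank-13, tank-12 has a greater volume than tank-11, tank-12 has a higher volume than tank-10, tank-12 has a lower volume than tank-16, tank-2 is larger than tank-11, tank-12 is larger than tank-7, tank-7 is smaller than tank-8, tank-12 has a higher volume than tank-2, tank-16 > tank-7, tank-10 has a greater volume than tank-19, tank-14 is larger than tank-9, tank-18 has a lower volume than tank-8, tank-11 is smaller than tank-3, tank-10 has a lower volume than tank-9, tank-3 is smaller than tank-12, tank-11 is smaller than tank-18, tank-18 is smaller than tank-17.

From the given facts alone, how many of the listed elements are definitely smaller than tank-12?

The elements the relations force below tank-12 are tank-7, tank-19, tank-11, tank-10, tank-2, tank-3 — no chain reaches any other.
That is 6.

6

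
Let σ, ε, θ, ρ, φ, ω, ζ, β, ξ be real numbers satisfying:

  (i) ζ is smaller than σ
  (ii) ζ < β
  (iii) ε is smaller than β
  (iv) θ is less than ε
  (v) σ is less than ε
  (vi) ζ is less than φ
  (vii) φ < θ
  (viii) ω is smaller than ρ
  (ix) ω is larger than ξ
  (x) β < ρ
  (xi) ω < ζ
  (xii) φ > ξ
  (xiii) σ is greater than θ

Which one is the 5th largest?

Chaining the given pairs: ξ < ω < ζ < φ < θ < σ < ε < β < ρ.
The 5th largest is θ.

θ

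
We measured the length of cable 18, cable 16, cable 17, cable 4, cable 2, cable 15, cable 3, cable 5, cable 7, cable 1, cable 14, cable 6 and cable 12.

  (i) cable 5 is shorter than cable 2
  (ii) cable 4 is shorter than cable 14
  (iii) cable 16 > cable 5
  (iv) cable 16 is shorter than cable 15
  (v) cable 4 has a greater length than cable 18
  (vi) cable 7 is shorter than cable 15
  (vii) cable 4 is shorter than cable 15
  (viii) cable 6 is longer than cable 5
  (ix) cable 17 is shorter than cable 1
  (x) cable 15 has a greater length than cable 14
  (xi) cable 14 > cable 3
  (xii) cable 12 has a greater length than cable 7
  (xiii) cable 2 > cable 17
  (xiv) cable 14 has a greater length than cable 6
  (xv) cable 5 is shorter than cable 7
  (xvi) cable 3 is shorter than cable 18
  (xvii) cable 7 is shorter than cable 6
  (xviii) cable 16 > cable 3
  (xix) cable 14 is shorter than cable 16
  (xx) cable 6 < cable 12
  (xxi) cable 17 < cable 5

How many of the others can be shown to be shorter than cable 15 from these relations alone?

9

The elements the relations force below cable 15 are cable 17, cable 3, cable 18, cable 5, cable 7, cable 4, cable 6, cable 14, cable 16 — no chain reaches any other.
That is 9.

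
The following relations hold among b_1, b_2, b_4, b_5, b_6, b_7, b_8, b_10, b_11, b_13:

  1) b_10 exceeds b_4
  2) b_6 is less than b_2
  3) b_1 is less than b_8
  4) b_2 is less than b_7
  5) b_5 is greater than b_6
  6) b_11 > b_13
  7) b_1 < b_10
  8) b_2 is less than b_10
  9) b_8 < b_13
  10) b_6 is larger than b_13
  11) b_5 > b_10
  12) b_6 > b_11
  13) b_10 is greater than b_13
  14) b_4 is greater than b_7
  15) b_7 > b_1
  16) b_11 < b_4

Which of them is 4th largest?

Chaining the given pairs: b_1 < b_8 < b_13 < b_11 < b_6 < b_2 < b_7 < b_4 < b_10 < b_5.
Counting 4 from the largest end gives b_7.

b_7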